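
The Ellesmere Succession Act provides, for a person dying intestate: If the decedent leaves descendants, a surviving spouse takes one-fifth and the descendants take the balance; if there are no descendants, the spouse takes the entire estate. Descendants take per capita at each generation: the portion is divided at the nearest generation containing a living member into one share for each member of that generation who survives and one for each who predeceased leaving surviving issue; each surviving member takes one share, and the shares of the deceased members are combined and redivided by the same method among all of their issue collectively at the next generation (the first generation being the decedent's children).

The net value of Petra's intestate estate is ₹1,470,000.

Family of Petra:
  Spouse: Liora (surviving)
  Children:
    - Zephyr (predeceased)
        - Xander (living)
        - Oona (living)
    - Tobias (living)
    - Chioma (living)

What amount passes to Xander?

Xander receives ₹196,000.

Liora takes one-fifth of ₹1,470,000 = ₹294,000. The remaining ₹1,176,000 passes to the descendants.
The descendants' portion (₹1,176,000) is divided at the children's generation into 3 shares of ₹392,000. Tobias and Chioma each take ₹392,000. The remaining share for the deceased Zephyr (₹392,000) is carried to the next generation.
That pool (₹392,000) is divided at the grandchildren's generation equally among Xander and Oona: ₹196,000 each.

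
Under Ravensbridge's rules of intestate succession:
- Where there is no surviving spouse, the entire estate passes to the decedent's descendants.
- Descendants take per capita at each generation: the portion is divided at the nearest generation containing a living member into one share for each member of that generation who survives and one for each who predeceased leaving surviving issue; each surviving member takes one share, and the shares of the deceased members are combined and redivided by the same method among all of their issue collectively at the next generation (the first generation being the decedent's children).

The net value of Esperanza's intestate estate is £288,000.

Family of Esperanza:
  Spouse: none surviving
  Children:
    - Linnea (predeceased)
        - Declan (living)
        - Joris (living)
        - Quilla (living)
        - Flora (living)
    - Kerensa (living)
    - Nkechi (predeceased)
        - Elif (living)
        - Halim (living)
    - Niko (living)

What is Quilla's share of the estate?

Quilla receives £24,000.

The entire £288,000 passes to the descendants.
That amount (£288,000) is divided at the children's generation into 4 shares of £72,000. Kerensa and Niko each take £72,000. The 2 shares of the deceased (Linnea and Nkechi) are combined into a pool of £144,000.
That pool (£144,000) is divided at the grandchildren's generation equally among Declan, Joris, Quilla, Flora, Elif, and Halim: £24,000 each.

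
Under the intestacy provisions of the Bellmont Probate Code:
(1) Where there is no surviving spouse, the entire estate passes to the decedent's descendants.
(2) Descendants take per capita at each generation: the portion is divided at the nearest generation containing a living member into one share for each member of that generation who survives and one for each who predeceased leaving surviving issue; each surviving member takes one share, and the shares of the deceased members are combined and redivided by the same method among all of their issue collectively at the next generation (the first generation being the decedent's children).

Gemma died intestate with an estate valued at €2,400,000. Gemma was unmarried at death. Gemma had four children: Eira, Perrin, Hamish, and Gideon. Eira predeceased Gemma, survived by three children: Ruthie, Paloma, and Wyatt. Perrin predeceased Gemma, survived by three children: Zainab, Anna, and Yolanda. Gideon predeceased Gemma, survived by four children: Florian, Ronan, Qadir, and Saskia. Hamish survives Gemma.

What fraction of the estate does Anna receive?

The entire €2,400,000 passes to the descendants.
That amount (€2,400,000) is divided at the children's generation into 4 shares of €600,000. Hamish takes €600,000. The 3 shares of the deceased (Eira, Perrin, and Gideon) are combined into a pool of €1,800,000.
That pool (€1,800,000) is divided at the grandchildren's generation equally among Ruthie, Paloma, Wyatt, Zainab, Anna, Yolanda, Florian, Ronan, Qadir, and Saskia: €180,000 each.

Anna receives 3/40 of the estate.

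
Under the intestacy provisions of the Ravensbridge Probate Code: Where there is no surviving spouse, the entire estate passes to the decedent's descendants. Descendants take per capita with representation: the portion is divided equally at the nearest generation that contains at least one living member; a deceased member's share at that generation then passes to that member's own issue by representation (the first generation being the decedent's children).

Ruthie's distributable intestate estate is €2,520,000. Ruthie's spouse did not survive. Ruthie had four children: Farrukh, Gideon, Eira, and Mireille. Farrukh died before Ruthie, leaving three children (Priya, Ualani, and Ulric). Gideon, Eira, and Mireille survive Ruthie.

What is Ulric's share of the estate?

Ulric receives €210,000.

The entire €2,520,000 passes to the descendants.
That amount (€2,520,000) is divided into 4 shares of €630,000: Gideon, Eira, and Mireille each take €630,000; Farrukh's €630,000 share passes to Farrukh's issue.
Farrukh's share (€630,000) is divided into 3 shares of €210,000: Priya, Ualani, and Ulric each take €210,000.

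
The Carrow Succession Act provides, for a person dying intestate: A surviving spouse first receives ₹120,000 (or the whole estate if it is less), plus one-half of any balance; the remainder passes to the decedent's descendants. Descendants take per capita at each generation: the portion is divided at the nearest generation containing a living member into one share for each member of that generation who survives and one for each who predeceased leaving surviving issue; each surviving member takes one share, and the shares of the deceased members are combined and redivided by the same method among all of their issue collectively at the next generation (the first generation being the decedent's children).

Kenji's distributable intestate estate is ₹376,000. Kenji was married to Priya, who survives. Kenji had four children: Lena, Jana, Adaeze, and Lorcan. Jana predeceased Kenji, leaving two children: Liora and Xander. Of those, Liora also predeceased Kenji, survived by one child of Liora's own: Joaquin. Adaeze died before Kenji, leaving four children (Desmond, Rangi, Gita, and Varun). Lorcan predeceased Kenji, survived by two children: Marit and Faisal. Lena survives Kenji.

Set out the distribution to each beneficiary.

Priya: ₹248,000; Lena: ₹32,000; Joaquin: ₹12,000; Xander: ₹12,000; Desmond: ₹12,000; Rangi: ₹12,000; Gita: ₹12,000; Varun: ₹12,000; Marit: ₹12,000; Faisal: ₹12,000

Priya first takes ₹120,000, leaving a balance of ₹256,000. Priya then takes one-half of the balance (₹128,000), for a total of ₹248,000. The remaining ₹128,000 passes to the descendants.
The descendants' portion (₹128,000) is divided at the children's generation into 4 shares of ₹32,000. Lena takes ₹32,000. The 3 shares of the deceased (Jana, Adaeze, and Lorcan) are combined into a pool of ₹96,000.
That pool (₹96,000) is divided at the grandchildren's generation into 8 shares of ₹12,000. Xander, Desmond, Rangi, Gita, Varun, Marit, and Faisal each take ₹12,000. The remaining share for the deceased Liora (₹12,000) is carried to the next generation.
That pool (₹12,000) passes entirely to Joaquin, the sole taker at the great-grandchildren's generation.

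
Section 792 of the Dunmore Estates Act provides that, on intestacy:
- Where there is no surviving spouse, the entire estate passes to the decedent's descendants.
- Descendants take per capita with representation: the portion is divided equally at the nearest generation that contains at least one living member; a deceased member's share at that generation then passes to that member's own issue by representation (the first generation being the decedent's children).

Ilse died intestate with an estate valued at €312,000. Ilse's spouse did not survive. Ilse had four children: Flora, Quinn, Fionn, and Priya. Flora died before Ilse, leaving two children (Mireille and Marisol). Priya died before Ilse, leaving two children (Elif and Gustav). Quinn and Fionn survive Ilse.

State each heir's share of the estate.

The entire €312,000 passes to the descendants.
That amount (€312,000) is divided into 4 shares of €78,000: Quinn and Fionn each take €78,000; Flora's €78,000 share passes to Flora's issue; Priya's €78,000 share passes to Priya's issue.
Flora's share (€78,000) is divided into 2 shares of €39,000: Mireille and Marisol each take €39,000.
Priya's share (€78,000) is divided into 2 shares of €39,000: Elif and Gustav each take €39,000.

Mireille: €39,000; Marisol: €39,000; Quinn: €78,000; Fionn: €78,000; Elif: €39,000; Gustav: €39,000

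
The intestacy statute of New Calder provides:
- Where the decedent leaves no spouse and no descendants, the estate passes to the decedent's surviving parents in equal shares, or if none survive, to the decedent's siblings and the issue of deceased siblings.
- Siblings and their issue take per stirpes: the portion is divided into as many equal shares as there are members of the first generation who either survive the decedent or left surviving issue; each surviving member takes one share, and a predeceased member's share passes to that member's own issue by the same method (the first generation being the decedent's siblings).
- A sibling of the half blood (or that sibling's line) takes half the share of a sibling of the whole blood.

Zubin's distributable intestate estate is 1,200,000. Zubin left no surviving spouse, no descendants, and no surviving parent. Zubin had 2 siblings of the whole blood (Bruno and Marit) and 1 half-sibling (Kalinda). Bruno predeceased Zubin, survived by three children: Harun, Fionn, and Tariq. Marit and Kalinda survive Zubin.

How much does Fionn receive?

Fionn receives 160,000.

The entire 1,200,000 passes to the siblings and their issue.
Counting each half-blood sibling's line as half a unit, there are 5/2 units in 1,200,000, so one unit is 480,000. Whole-blood lines (Bruno and Marit) take 480,000 each; half-blood lines (Kalinda) take 240,000 each.
Bruno's share (480,000) is divided into 3 shares of 160,000: Harun, Fionn, and Tariq each take 160,000.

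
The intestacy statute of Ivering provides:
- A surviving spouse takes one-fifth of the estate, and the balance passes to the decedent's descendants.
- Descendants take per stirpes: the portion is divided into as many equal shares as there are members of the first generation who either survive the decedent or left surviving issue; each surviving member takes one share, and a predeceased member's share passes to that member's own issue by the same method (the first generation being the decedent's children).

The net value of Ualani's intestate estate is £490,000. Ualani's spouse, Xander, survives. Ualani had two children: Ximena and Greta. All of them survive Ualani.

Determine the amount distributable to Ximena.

Ximena receives £196,000.

Xander takes one-fifth of £490,000 = £98,000. The remaining £392,000 passes to the descendants.
The descendants' portion (£392,000) is divided into 2 shares of £196,000: Ximena and Greta each take £196,000.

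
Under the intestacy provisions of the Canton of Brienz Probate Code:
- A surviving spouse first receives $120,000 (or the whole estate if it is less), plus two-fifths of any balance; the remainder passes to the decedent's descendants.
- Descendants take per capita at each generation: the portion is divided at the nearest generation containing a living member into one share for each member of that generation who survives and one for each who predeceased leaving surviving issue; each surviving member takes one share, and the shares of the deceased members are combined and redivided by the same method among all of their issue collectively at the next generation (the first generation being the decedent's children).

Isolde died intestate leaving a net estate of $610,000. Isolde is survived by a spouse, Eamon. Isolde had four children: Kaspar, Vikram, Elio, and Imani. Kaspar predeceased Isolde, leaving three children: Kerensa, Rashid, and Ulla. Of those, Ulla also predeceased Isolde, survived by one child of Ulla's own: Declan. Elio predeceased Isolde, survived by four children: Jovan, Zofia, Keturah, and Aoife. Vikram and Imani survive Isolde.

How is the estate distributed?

Eamon first takes $120,000, leaving a balance of $490,000. Eamon then takes two-fifths of the balance ($196,000), for a total of $316,000. The remaining $294,000 passes to the descendants.
The descendants' portion ($294,000) is divided at the children's generation into 4 shares of $73,500. Vikram and Imani each take $73,500. The 2 shares of the deceased (Kaspar and Elio) are combined into a pool of $147,000.
That pool ($147,000) is divided at the grandchildren's generation into 7 shares of $21,000. Kerensa, Rashid, Jovan, Zofia, Keturah, and Aoife each take $21,000. The remaining share for the deceased Ulla ($21,000) is carried to the next generation.
That pool ($21,000) passes entirely to Declan, the sole taker at the great-grandchildren's generation.

Eamon: $316,000; Kerensa: $21,000; Rashid: $21,000; Declan: $21,000; Vikram: $73,500; Jovan: $21,000; Zofia: $21,000; Keturah: $21,000; Aoife: $21,000; Imani: $73,500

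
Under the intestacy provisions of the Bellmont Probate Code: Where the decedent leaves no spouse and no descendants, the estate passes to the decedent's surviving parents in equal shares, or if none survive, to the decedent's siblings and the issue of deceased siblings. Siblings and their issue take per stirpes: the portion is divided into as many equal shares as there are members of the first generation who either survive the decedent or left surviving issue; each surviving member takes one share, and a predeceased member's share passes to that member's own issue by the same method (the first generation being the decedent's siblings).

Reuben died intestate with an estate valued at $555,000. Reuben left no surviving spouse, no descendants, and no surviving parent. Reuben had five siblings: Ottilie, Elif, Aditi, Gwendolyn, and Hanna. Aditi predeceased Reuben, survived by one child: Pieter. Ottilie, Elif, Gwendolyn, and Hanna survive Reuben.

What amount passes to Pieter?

Pieter receives $111,000.

The entire $555,000 passes to the siblings and their issue.
That amount ($555,000) is divided into 5 shares of $111,000: Ottilie, Elif, Gwendolyn, and Hanna each take $111,000; Aditi's $111,000 share passes to Aditi's issue.
Aditi's share ($111,000) passes entirely to Pieter.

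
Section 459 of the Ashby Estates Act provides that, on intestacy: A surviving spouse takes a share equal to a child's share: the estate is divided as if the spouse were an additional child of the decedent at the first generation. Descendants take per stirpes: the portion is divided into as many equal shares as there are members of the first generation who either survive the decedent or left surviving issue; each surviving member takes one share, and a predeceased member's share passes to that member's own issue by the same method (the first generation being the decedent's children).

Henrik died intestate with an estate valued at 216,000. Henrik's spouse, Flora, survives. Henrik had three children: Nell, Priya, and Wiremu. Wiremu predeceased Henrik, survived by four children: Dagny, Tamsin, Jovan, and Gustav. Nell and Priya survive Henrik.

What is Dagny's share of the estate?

Dagny receives 13,500.

The spouse counts as an additional share at the children's level, so there are 4 primary shares of 54,000. Flora takes one such share (54,000).
The children's combined portion (162,000) is divided into 3 shares of 54,000: Nell and Priya each take 54,000; Wiremu's 54,000 share passes to Wiremu's issue.
Wiremu's share (54,000) is divided into 4 shares of 13,500: Dagny, Tamsin, Jovan, and Gustav each take 13,500.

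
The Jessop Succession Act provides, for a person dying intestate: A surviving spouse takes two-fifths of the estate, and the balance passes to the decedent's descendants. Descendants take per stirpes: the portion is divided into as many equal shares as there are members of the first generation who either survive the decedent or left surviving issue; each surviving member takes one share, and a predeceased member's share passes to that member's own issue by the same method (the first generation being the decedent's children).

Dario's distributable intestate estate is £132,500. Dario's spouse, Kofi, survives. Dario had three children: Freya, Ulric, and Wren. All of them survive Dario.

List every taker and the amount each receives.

Kofi takes two-fifths of £132,500 = £53,000. The remaining £79,500 passes to the descendants.
The descendants' portion (£79,500) is divided into 3 shares of £26,500: Freya, Ulric, and Wren each take £26,500.

Kofi: £53,000; Freya: £26,500; Ulric: £26,500; Wren: £26,500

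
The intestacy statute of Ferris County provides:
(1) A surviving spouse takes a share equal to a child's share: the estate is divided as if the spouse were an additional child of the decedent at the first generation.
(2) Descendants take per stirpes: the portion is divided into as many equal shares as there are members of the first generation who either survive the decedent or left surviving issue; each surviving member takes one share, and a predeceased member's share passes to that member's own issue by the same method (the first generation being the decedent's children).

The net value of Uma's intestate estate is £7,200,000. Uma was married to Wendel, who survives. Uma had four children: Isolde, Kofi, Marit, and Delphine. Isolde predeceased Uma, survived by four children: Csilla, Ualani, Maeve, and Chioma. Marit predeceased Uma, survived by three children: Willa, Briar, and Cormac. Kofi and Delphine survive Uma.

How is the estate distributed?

Wendel: £1,440,000; Csilla: £360,000; Ualani: £360,000; Maeve: £360,000; Chioma: £360,000; Kofi: £1,440,000; Willa: £480,000; Briar: £480,000; Cormac: £480,000; Delphine: £1,440,000

The spouse counts as an additional share at the children's level, so there are 5 primary shares of £1,440,000. Wendel takes one such share (£1,440,000).
The children's combined portion (£5,760,000) is divided into 4 shares of £1,440,000: Kofi and Delphine each take £1,440,000; Isolde's £1,440,000 share passes to Isolde's issue; Marit's £1,440,000 share passes to Marit's issue.
Isolde's share (£1,440,000) is divided into 4 shares of £360,000: Csilla, Ualani, Maeve, and Chioma each take £360,000.
Marit's share (£1,440,000) is divided into 3 shares of £480,000: Willa, Briar, and Cormac each take £480,000.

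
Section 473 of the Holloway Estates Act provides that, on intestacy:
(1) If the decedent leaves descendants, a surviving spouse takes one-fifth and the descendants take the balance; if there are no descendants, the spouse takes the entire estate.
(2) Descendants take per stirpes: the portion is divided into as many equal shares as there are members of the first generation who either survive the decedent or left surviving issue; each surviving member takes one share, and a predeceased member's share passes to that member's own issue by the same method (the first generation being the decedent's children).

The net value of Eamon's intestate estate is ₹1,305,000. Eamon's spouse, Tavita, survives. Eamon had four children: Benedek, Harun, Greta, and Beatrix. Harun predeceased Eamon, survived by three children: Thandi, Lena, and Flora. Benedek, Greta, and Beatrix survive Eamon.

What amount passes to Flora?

Tavita takes one-fifth of ₹1,305,000 = ₹261,000. The remaining ₹1,044,000 passes to the descendants.
The descendants' portion (₹1,044,000) is divided into 4 shares of ₹261,000: Benedek, Greta, and Beatrix each take ₹261,000; Harun's ₹261,000 share passes to Harun's issue.
Harun's share (₹261,000) is divided into 3 shares of ₹87,000: Thandi, Lena, and Flora each take ₹87,000.

Flora receives ₹87,000.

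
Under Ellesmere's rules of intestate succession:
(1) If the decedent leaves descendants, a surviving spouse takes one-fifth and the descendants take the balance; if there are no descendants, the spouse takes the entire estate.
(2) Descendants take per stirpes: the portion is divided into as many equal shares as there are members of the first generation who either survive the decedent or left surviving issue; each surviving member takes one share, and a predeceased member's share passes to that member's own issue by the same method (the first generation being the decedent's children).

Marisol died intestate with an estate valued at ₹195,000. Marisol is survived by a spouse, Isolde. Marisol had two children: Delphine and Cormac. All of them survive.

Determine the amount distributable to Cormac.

Isolde takes one-fifth of ₹195,000 = ₹39,000. The remaining ₹156,000 passes to the descendants.
The descendants' portion (₹156,000) is divided into 2 shares of ₹78,000: Delphine and Cormac each take ₹78,000.

Cormac receives ₹78,000.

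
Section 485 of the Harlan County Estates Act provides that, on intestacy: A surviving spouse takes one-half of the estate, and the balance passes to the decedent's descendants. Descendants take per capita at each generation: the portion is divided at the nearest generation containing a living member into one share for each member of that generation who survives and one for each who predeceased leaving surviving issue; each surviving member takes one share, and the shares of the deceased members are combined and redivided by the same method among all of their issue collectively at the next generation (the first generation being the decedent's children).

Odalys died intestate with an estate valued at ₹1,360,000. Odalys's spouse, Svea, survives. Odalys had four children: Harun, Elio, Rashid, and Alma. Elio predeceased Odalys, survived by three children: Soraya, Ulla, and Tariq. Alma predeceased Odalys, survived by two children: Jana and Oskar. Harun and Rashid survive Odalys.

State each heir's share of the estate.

Svea: ₹680,000; Harun: ₹170,000; Soraya: ₹68,000; Ulla: ₹68,000; Tariq: ₹68,000; Rashid: ₹170,000; Jana: ₹68,000; Oskar: ₹68,000

Svea takes one-half of ₹1,360,000 = ₹680,000. The remaining ₹680,000 passes to the descendants.
The descendants' portion (₹680,000) is divided at the children's generation into 4 shares of ₹170,000. Harun and Rashid each take ₹170,000. The 2 shares of the deceased (Elio and Alma) are combined into a pool of ₹340,000.
That pool (₹340,000) is divided at the grandchildren's generation equally among Soraya, Ulla, Tariq, Jana, and Oskar: ₹68,000 each.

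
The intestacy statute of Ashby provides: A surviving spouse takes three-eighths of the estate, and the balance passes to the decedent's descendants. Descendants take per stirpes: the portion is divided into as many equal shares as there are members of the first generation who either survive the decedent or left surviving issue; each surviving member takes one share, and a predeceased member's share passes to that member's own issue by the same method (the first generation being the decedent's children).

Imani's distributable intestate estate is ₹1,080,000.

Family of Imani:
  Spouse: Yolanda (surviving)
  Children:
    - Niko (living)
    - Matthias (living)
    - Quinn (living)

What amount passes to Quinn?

Yolanda takes three-eighths of ₹1,080,000 = ₹405,000. The remaining ₹675,000 passes to the descendants.
The descendants' portion (₹675,000) is divided into 3 shares of ₹225,000: Niko, Matthias, and Quinn each take ₹225,000.

Quinn receives ₹225,000.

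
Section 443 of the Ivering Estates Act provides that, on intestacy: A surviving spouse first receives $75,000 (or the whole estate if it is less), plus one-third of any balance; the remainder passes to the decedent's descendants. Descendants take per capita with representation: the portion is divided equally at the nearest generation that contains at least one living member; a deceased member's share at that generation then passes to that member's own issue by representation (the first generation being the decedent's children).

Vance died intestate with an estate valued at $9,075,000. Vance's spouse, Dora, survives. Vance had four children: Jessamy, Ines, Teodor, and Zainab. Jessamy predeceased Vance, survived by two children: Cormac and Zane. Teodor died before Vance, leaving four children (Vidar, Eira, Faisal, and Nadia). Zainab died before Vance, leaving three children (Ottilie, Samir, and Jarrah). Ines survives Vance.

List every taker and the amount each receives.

Dora first takes $75,000, leaving a balance of $9,000,000. Dora then takes one-third of the balance ($3,000,000), for a total of $3,075,000. The remaining $6,000,000 passes to the descendants.
The descendants' portion ($6,000,000) is divided into 4 shares of $1,500,000: Ines takes $1,500,000; Jessamy's $1,500,000 share passes to Jessamy's issue; Teodor's $1,500,000 share passes to Teodor's issue; Zainab's $1,500,000 share passes to Zainab's issue.
Jessamy's share ($1,500,000) is divided into 2 shares of $750,000: Cormac and Zane each take $750,000.
Teodor's share ($1,500,000) is divided into 4 shares of $375,000: Vidar, Eira, Faisal, and Nadia each take $375,000.
Zainab's share ($1,500,000) is divided into 3 shares of $500,000: Ottilie, Samir, and Jarrah each take $500,000.

Dora: $3,075,000; Cormac: $750,000; Zane: $750,000; Ines: $1,500,000; Vidar: $375,000; Eira: $375,000; Faisal: $375,000; Nadia: $375,000; Ottilie: $500,000; Samir: $500,000; Jarrah: $500,000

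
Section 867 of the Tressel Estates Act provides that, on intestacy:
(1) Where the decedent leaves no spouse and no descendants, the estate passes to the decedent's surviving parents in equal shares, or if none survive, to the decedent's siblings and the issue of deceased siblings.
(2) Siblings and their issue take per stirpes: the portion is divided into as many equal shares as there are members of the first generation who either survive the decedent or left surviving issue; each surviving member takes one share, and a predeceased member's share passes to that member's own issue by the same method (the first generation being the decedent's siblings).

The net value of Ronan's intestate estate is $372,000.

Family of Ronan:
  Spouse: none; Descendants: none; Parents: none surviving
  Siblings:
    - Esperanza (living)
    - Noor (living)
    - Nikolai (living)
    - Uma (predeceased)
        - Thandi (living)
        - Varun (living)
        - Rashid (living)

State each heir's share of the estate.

Esperanza: $93,000; Noor: $93,000; Nikolai: $93,000; Thandi: $31,000; Varun: $31,000; Rashid: $31,000

The entire $372,000 passes to the siblings and their issue.
That amount ($372,000) is divided into 4 shares of $93,000: Esperanza, Noor, and Nikolai each take $93,000; Uma's $93,000 share passes to Uma's issue.
Uma's share ($93,000) is divided into 3 shares of $31,000: Thandi, Varun, and Rashid each take $31,000.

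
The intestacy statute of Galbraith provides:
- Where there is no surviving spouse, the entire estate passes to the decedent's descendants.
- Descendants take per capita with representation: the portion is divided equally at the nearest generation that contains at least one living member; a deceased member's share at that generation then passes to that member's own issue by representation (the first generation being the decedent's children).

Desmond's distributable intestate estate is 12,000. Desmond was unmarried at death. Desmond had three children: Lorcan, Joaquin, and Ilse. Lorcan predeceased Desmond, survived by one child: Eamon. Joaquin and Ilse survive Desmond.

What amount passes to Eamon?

Eamon receives 4,000.

The entire 12,000 passes to the descendants.
That amount (12,000) is divided into 3 shares of 4,000: Joaquin and Ilse each take 4,000; Lorcan's 4,000 share passes to Lorcan's issue.
Lorcan's share (4,000) passes entirely to Eamon.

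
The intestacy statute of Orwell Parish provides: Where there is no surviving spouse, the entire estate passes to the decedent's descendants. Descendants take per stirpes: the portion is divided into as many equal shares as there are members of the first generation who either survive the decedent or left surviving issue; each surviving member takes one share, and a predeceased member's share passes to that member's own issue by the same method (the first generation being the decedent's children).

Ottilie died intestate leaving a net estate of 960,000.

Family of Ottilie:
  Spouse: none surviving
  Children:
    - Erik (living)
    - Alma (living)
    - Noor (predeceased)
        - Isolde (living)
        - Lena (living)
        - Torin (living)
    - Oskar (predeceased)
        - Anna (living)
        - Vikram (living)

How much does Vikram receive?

The entire 960,000 passes to the descendants.
That amount (960,000) is divided into 4 shares of 240,000: Erik and Alma each take 240,000; Noor's 240,000 share passes to Noor's issue; Oskar's 240,000 share passes to Oskar's issue.
Noor's share (240,000) is divided into 3 shares of 80,000: Isolde, Lena, and Torin each take 80,000.
Oskar's share (240,000) is divided into 2 shares of 120,000: Anna and Vikram each take 120,000.

Vikram receives 120,000.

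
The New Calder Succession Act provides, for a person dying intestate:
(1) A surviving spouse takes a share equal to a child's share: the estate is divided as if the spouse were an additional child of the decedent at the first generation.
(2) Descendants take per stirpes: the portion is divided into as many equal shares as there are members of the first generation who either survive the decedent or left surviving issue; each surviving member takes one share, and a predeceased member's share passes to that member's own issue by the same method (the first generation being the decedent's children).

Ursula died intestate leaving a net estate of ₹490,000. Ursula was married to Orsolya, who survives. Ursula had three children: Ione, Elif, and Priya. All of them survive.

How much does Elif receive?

Elif receives ₹122,500.

The spouse counts as an additional share at the children's level, so there are 4 primary shares of ₹122,500. Orsolya takes one such share (₹122,500).
The children's combined portion (₹367,500) is divided into 3 shares of ₹122,500: Ione, Elif, and Priya each take ₹122,500.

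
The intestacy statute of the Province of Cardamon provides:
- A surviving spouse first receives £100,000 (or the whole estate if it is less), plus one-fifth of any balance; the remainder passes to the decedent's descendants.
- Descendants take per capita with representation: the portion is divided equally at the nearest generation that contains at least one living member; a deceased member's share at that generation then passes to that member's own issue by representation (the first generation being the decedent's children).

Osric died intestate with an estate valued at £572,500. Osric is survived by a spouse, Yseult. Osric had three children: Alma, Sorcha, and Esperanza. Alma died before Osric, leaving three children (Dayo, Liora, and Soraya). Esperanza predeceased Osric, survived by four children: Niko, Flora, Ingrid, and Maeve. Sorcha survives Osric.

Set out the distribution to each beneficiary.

Yseult first takes £100,000, leaving a balance of £472,500. Yseult then takes one-fifth of the balance (£94,500), for a total of £194,500. The remaining £378,000 passes to the descendants.
The descendants' portion (£378,000) is divided into 3 shares of £126,000: Sorcha takes £126,000; Alma's £126,000 share passes to Alma's issue; Esperanza's £126,000 share passes to Esperanza's issue.
Alma's share (£126,000) is divided into 3 shares of £42,000: Dayo, Liora, and Soraya each take £42,000.
Esperanza's share (£126,000) is divided into 4 shares of £31,500: Niko, Flora, Ingrid, and Maeve each take £31,500.

Yseult: £194,500; Dayo: £42,000; Liora: £42,000; Soraya: £42,000; Sorcha: £126,000; Niko: £31,500; Flora: £31,500; Ingrid: £31,500; Maeve: £31,500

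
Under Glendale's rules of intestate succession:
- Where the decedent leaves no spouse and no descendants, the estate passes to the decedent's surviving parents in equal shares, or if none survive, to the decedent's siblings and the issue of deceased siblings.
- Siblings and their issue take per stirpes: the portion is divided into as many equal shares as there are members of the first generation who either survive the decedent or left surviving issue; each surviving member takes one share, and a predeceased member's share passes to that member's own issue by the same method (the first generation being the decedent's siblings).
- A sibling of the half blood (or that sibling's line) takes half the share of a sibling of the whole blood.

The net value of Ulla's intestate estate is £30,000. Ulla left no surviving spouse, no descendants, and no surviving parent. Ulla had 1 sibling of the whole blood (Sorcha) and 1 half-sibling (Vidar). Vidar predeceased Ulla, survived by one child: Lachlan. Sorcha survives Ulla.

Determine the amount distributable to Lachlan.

The entire £30,000 passes to the siblings and their issue.
Counting each half-blood sibling's line as half a unit, there are 3/2 units in £30,000, so one unit is £20,000. Whole-blood lines (Sorcha) take £20,000 each; half-blood lines (Vidar) take £10,000 each.
Vidar's share (£10,000) passes entirely to Lachlan.

Lachlan receives £10,000.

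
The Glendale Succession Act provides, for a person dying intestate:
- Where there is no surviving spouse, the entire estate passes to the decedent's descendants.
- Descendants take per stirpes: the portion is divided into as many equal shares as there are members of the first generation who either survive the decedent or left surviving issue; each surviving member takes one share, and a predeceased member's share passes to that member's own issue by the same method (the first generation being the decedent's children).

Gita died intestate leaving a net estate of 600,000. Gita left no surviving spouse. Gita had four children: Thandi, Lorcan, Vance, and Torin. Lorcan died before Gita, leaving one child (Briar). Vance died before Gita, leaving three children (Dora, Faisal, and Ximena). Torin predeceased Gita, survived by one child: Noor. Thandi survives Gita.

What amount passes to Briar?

Briar receives 150,000.

The entire 600,000 passes to the descendants.
That amount (600,000) is divided into 4 shares of 150,000: Thandi takes 150,000; Lorcan's 150,000 share passes to Lorcan's issue; Vance's 150,000 share passes to Vance's issue; Torin's 150,000 share passes to Torin's issue.
Lorcan's share (150,000) passes entirely to Briar.
Vance's share (150,000) is divided into 3 shares of 50,000: Dora, Faisal, and Ximena each take 50,000.
Torin's share (150,000) passes entirely to Noor.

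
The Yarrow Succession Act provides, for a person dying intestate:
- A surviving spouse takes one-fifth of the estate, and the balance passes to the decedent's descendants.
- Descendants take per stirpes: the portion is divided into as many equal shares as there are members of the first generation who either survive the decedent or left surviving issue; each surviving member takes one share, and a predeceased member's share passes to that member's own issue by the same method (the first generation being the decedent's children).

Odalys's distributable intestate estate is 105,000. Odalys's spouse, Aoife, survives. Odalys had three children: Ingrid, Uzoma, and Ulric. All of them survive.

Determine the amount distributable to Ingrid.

Ingrid receives 28,000.

Aoife takes one-fifth of 105,000 = 21,000. The remaining 84,000 passes to the descendants.
The descendants' portion (84,000) is divided into 3 shares of 28,000: Ingrid, Uzoma, and Ulric each take 28,000.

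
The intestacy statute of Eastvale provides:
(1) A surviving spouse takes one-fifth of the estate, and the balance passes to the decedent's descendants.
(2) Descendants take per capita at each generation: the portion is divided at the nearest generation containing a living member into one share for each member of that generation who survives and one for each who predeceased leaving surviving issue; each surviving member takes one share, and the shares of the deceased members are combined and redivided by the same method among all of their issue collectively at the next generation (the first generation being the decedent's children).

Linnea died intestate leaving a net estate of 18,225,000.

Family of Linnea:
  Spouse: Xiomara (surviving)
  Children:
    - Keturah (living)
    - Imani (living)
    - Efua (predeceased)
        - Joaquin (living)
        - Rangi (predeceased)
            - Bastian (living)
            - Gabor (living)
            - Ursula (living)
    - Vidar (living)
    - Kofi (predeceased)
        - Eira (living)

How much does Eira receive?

Xiomara takes one-fifth of 18,225,000 = 3,645,000. The remaining 14,580,000 passes to the descendants.
The descendants' portion (14,580,000) is divided at the children's generation into 5 shares of 2,916,000. Keturah, Imani, and Vidar each take 2,916,000. The 2 shares of the deceased (Efua and Kofi) are combined into a pool of 5,832,000.
That pool (5,832,000) is divided at the grandchildren's generation into 3 shares of 1,944,000. Joaquin and Eira each take 1,944,000. The remaining share for the deceased Rangi (1,944,000) is carried to the next generation.
That pool (1,944,000) is divided at the great-grandchildren's generation equally among Bastian, Gabor, and Ursula: 648,000 each.

Eira receives 1,944,000.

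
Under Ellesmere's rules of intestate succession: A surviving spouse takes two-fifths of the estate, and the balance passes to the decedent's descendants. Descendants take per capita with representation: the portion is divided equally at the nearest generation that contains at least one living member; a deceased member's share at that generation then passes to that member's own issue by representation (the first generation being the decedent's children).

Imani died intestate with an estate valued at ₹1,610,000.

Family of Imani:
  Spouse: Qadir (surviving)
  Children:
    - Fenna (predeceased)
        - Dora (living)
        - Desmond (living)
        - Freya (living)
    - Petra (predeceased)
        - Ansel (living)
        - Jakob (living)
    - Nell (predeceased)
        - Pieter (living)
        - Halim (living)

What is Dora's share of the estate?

Dora receives ₹138,000.

Qadir takes two-fifths of ₹1,610,000 = ₹644,000. The remaining ₹966,000 passes to the descendants.
No child survives, so the initial division is made at the grandchildren's generation.
The descendants' portion (₹966,000) is divided into 7 shares of ₹138,000: Dora, Desmond, Freya, Ansel, Jakob, Pieter, and Halim each take ₹138,000.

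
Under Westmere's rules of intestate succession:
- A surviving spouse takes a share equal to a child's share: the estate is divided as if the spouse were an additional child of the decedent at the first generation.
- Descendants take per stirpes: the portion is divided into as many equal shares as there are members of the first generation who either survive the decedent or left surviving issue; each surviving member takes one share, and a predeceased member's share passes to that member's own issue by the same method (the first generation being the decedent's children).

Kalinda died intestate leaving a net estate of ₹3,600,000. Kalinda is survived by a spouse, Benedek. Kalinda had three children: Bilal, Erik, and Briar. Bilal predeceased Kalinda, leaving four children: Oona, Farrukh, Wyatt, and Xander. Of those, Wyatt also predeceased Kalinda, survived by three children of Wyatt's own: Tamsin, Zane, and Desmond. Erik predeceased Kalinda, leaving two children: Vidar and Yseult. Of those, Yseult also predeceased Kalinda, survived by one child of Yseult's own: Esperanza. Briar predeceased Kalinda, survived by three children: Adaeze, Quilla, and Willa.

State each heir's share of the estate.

Benedek: ₹900,000; Oona: ₹225,000; Farrukh: ₹225,000; Tamsin: ₹75,000; Zane: ₹75,000; Desmond: ₹75,000; Xander: ₹225,000; Vidar: ₹450,000; Esperanza: ₹450,000; Adaeze: ₹300,000; Quilla: ₹300,000; Willa: ₹300,000

The spouse counts as an additional share at the children's level, so there are 4 primary shares of ₹900,000. Benedek takes one such share (₹900,000).
The children's combined portion (₹2,700,000) is divided into 3 shares of ₹900,000: Bilal's ₹900,000 share passes to Bilal's issue; Erik's ₹900,000 share passes to Erik's issue; Briar's ₹900,000 share passes to Briar's issue.
Bilal's share (₹900,000) is divided into 4 shares of ₹225,000: Oona, Farrukh, and Xander each take ₹225,000; Wyatt's ₹225,000 share passes to Wyatt's issue.
Wyatt's share (₹225,000) is divided into 3 shares of ₹75,000: Tamsin, Zane, and Desmond each take ₹75,000.
Erik's share (₹900,000) is divided into 2 shares of ₹450,000: Vidar takes ₹450,000; Yseult's ₹450,000 share passes to Yseult's issue.
Yseult's share (₹450,000) passes entirely to Esperanza.
Briar's share (₹900,000) is divided into 3 shares of ₹300,000: Adaeze, Quilla, and Willa each take ₹300,000.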